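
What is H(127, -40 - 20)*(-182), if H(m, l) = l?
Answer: 10920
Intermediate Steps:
H(127, -40 - 20)*(-182) = (-40 - 20)*(-182) = -60*(-182) = 10920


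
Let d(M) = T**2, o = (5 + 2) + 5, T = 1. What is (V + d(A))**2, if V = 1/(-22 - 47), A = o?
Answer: 4624/4761 ≈ 0.97122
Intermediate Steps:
o = 12 (o = 7 + 5 = 12)
A = 12
d(M) = 1 (d(M) = 1**2 = 1)
V = -1/69 (V = 1/(-69) = -1/69 ≈ -0.014493)
(V + d(A))**2 = (-1/69 + 1)**2 = (68/69)**2 = 4624/4761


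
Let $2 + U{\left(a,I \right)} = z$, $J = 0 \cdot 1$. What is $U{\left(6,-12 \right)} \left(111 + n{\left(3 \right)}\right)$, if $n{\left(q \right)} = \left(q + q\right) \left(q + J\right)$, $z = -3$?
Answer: $-645$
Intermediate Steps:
$J = 0$
$U{\left(a,I \right)} = -5$ ($U{\left(a,I \right)} = -2 - 3 = -5$)
$n{\left(q \right)} = 2 q^{2}$ ($n{\left(q \right)} = \left(q + q\right) \left(q + 0\right) = 2 q q = 2 q^{2}$)
$U{\left(6,-12 \right)} \left(111 + n{\left(3 \right)}\right) = - 5 \left(111 + 2 \cdot 3^{2}\right) = - 5 \left(111 + 2 \cdot 9\right) = - 5 \left(111 + 18\right) = \left(-5\right) 129 = -645$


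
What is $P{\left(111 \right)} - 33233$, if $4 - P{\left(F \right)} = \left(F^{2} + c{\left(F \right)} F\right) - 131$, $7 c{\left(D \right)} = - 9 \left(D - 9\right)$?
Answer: $- \frac{216035}{7} \approx -30862.0$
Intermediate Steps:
$c{\left(D \right)} = \frac{81}{7} - \frac{9 D}{7}$ ($c{\left(D \right)} = \frac{\left(-9\right) \left(D - 9\right)}{7} = \frac{\left(-9\right) \left(-9 + D\right)}{7} = \frac{81 - 9 D}{7} = \frac{81}{7} - \frac{9 D}{7}$)
$P{\left(F \right)} = 135 - F^{2} - F \left(\frac{81}{7} - \frac{9 F}{7}\right)$ ($P{\left(F \right)} = 4 - \left(\left(F^{2} + \left(\frac{81}{7} - \frac{9 F}{7}\right) F\right) - 131\right) = 4 - \left(\left(F^{2} + F \left(\frac{81}{7} - \frac{9 F}{7}\right)\right) - 131\right) = 4 - \left(-131 + F^{2} + F \left(\frac{81}{7} - \frac{9 F}{7}\right)\right) = 135 - F^{2} - F \left(\frac{81}{7} - \frac{9 F}{7}\right)$)
$P{\left(111 \right)} - 33233 = \left(135 - \frac{8991}{7} + \frac{2 \cdot 111^{2}}{7}\right) - 33233 = \left(135 - \frac{8991}{7} + \frac{2}{7} \cdot 12321\right) - 33233 = \left(135 - \frac{8991}{7} + \frac{24642}{7}\right) - 33233 = \frac{16596}{7} - 33233 = - \frac{216035}{7}$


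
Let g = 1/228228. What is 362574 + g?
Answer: 82749538873/228228 ≈ 3.6257e+5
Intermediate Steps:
g = 1/228228 ≈ 4.3816e-6
362574 + g = 362574 + 1/228228 = 82749538873/228228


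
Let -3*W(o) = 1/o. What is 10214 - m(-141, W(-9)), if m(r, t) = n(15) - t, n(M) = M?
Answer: 275374/27 ≈ 10199.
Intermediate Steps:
W(o) = -1/(3*o)
m(r, t) = 15 - t
10214 - m(-141, W(-9)) = 10214 - (15 - (-1)/(3*(-9))) = 10214 - (15 - (-1)*(-1)/(3*9)) = 10214 - (15 - 1*1/27) = 10214 - (15 - 1/27) = 10214 - 1*404/27 = 10214 - 404/27 = 275374/27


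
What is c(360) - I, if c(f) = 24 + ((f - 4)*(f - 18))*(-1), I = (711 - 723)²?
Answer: -121872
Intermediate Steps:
I = 144 (I = (-12)² = 144)
c(f) = 24 - (-18 + f)*(-4 + f) (c(f) = 24 + ((-4 + f)*(-18 + f))*(-1) = 24 + ((-18 + f)*(-4 + f))*(-1) = 24 - (-18 + f)*(-4 + f))
c(360) - I = (-48 - 1*360² + 22*360) - 1*144 = (-48 - 1*129600 + 7920) - 144 = (-48 - 129600 + 7920) - 144 = -121728 - 144 = -121872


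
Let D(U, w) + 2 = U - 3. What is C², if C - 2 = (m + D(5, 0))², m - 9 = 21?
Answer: 813604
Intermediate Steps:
m = 30 (m = 9 + 21 = 30)
D(U, w) = -5 + U (D(U, w) = -2 + (U - 3) = -2 + (-3 + U) = -5 + U)
C = 902 (C = 2 + (30 + (-5 + 5))² = 2 + (30 + 0)² = 2 + 30² = 2 + 900 = 902)
C² = 902² = 813604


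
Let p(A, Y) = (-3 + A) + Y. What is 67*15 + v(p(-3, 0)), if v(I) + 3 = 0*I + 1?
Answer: 1003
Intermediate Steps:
p(A, Y) = -3 + A + Y
v(I) = -2 (v(I) = -3 + (0*I + 1) = -3 + (0 + 1) = -3 + 1 = -2)
67*15 + v(p(-3, 0)) = 67*15 - 2 = 1005 - 2 = 1003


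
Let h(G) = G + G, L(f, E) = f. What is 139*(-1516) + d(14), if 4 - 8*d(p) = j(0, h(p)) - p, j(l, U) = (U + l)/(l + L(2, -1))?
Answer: -421447/2 ≈ -2.1072e+5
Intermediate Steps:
h(G) = 2*G
j(l, U) = (U + l)/(2 + l) (j(l, U) = (U + l)/(l + 2) = (U + l)/(2 + l))
d(p) = ½ (d(p) = ½ - ((2*p + 0)/(2 + 0) - p)/8 = ½ - ((2*p)/2 - p)/8 = ½ - (p - p)/8 = ½ - ⅛*0 = ½ + 0 = ½)
139*(-1516) + d(14) = 139*(-1516) + ½ = -210724 + ½ = -421447/2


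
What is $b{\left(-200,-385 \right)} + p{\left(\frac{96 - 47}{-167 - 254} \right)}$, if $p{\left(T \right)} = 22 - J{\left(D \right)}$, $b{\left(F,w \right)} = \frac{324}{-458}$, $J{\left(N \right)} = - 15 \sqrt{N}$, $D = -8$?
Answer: $\frac{4876}{229} + 30 i \sqrt{2} \approx 21.293 + 42.426 i$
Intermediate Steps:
$b{\left(F,w \right)} = - \frac{162}{229}$ ($b{\left(F,w \right)} = 324 \left(- \frac{1}{458}\right) = - \frac{162}{229}$)
$p{\left(T \right)} = 22 + 30 i \sqrt{2}$ ($p{\left(T \right)} = 22 - - 15 \sqrt{-8} = 22 - - 15 \cdot 2 i \sqrt{2} = 22 - - 30 i \sqrt{2} = 22 + 30 i \sqrt{2}$)
$b{\left(-200,-385 \right)} + p{\left(\frac{96 - 47}{-167 - 254} \right)} = - \frac{162}{229} + \left(22 + 30 i \sqrt{2}\right) = \frac{4876}{229} + 30 i \sqrt{2}$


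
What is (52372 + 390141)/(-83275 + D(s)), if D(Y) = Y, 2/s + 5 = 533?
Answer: -116823432/21984599 ≈ -5.3139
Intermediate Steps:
s = 1/264 (s = 2/(-5 + 533) = 2/528 = 2*(1/528) = 1/264 ≈ 0.0037879)
(52372 + 390141)/(-83275 + D(s)) = (52372 + 390141)/(-83275 + 1/264) = 442513/(-21984599/264) = 442513*(-264/21984599) = -116823432/21984599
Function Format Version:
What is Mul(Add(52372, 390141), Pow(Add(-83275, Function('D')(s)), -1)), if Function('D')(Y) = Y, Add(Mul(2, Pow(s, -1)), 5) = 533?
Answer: Rational(-116823432, 21984599) ≈ -5.3139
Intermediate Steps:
s = Rational(1, 264) (s = Mul(2, Pow(Add(-5, 533), -1)) = Mul(2, Pow(528, -1)) = Mul(2, Rational(1, 528)) = Rational(1, 264) ≈ 0.0037879)
Mul(Add(52372, 390141), Pow(Add(-83275, Function('D')(s)), -1)) = Mul(Add(52372, 390141), Pow(Add(-83275, Rational(1, 264)), -1)) = Mul(442513, Pow(Rational(-21984599, 264), -1)) = Mul(442513, Rational(-264, 21984599)) = Rational(-116823432, 21984599)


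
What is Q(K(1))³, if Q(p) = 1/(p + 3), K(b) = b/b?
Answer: 1/64 ≈ 0.015625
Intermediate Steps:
K(b) = 1
Q(p) = 1/(3 + p)
Q(K(1))³ = (1/(3 + 1))³ = (1/4)³ = (¼)³ = 1/64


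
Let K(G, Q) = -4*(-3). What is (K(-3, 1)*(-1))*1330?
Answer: -15960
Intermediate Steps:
K(G, Q) = 12
(K(-3, 1)*(-1))*1330 = (12*(-1))*1330 = -12*1330 = -15960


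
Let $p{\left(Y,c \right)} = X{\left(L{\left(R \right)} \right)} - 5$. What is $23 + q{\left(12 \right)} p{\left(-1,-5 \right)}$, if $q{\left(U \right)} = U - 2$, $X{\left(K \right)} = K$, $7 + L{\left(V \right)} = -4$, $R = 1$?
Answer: $-137$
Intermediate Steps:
$L{\left(V \right)} = -11$ ($L{\left(V \right)} = -7 - 4 = -11$)
$p{\left(Y,c \right)} = -16$ ($p{\left(Y,c \right)} = -11 - 5 = -16$)
$q{\left(U \right)} = -2 + U$
$23 + q{\left(12 \right)} p{\left(-1,-5 \right)} = 23 + \left(-2 + 12\right) \left(-16\right) = 23 + 10 \left(-16\right) = 23 - 160 = -137$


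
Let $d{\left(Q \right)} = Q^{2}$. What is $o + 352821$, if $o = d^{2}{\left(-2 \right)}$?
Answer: $352837$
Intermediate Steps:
$o = 16$ ($o = \left(\left(-2\right)^{2}\right)^{2} = 4^{2} = 16$)
$o + 352821 = 16 + 352821 = 352837$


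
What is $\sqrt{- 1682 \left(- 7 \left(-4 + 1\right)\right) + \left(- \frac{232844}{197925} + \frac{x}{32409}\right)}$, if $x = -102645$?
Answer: $\frac{i \sqrt{4247364427816686267}}{10965045} \approx 187.95 i$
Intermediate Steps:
$\sqrt{- 1682 \left(- 7 \left(-4 + 1\right)\right) + \left(- \frac{232844}{197925} + \frac{x}{32409}\right)} = \sqrt{- 1682 \left(- 7 \left(-4 + 1\right)\right) - \left(\frac{11405}{3601} + \frac{232844}{197925}\right)} = \sqrt{- 1682 \left(\left(-7\right) \left(-3\right)\right) - \frac{238138913}{54825225}} = \sqrt{\left(-1682\right) 21 - \frac{238138913}{54825225}} = \sqrt{-35322 - \frac{238138913}{54825225}} = \sqrt{- \frac{1936774736363}{54825225}} = \frac{i \sqrt{4247364427816686267}}{10965045}$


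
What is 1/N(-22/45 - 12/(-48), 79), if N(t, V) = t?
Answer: -180/43 ≈ -4.1860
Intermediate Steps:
1/N(-22/45 - 12/(-48), 79) = 1/(-22/45 - 12/(-48)) = 1/(-22*1/45 - 12*(-1/48)) = 1/(-22/45 + ¼) = 1/(-43/180) = -180/43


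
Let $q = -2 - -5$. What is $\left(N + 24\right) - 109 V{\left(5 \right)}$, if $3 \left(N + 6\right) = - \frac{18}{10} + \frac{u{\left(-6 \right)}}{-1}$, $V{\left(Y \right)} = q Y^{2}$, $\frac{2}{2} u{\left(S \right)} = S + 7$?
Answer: $- \frac{122369}{15} \approx -8157.9$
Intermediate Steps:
$q = 3$ ($q = -2 + 5 = 3$)
$u{\left(S \right)} = 7 + S$ ($u{\left(S \right)} = S + 7 = 7 + S$)
$V{\left(Y \right)} = 3 Y^{2}$
$N = - \frac{104}{15}$ ($N = -6 + \frac{- \frac{18}{10} + \frac{7 - 6}{-1}}{3} = -6 + \frac{\left(-18\right) \frac{1}{10} + 1 \left(-1\right)}{3} = -6 + \frac{- \frac{9}{5} - 1}{3} = -6 + \frac{1}{3} \left(- \frac{14}{5}\right) = -6 - \frac{14}{15} = - \frac{104}{15} \approx -6.9333$)
$\left(N + 24\right) - 109 V{\left(5 \right)} = \left(- \frac{104}{15} + 24\right) - 109 \cdot 3 \cdot 5^{2} = \frac{256}{15} - 109 \cdot 3 \cdot 25 = \frac{256}{15} - 8175 = - \frac{122369}{15}$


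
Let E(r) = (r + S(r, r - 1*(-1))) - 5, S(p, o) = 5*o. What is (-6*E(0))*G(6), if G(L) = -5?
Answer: 0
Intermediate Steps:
E(r) = 6*r (E(r) = (r + 5*(r - 1*(-1))) - 5 = (r + 5*(r + 1)) - 5 = (r + 5*(1 + r)) - 5 = (r + (5 + 5*r)) - 5 = (5 + 6*r) - 5 = 6*r)
(-6*E(0))*G(6) = -36*0*(-5) = -6*0*(-5) = 0*(-5) = 0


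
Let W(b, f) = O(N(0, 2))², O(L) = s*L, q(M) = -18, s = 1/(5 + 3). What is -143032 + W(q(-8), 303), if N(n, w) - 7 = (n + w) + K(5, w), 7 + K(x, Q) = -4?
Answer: -2288511/16 ≈ -1.4303e+5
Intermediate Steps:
s = ⅛ (s = 1/8 = ⅛ ≈ 0.12500)
K(x, Q) = -11 (K(x, Q) = -7 - 4 = -11)
N(n, w) = -4 + n + w (N(n, w) = 7 + ((n + w) - 11) = 7 + (-11 + n + w) = -4 + n + w)
O(L) = L/8
W(b, f) = 1/16 (W(b, f) = ((-4 + 0 + 2)/8)² = ((⅛)*(-2))² = (-¼)² = 1/16)
-143032 + W(q(-8), 303) = -143032 + 1/16 = -2288511/16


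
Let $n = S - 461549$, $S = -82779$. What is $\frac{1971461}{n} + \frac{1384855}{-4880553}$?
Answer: $- \frac{10375635250373}{2656621653384} \approx -3.9056$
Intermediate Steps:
$n = -544328$ ($n = -82779 - 461549 = -544328$)
$\frac{1971461}{n} + \frac{1384855}{-4880553} = \frac{1971461}{-544328} + \frac{1384855}{-4880553} = 1971461 \left(- \frac{1}{544328}\right) + 1384855 \left(- \frac{1}{4880553}\right) = - \frac{1971461}{544328} - \frac{1384855}{4880553} = - \frac{10375635250373}{2656621653384}$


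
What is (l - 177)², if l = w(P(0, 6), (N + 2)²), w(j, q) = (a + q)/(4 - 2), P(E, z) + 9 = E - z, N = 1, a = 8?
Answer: 113569/4 ≈ 28392.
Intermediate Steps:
P(E, z) = -9 + E - z (P(E, z) = -9 + (E - z) = -9 + E - z)
w(j, q) = 4 + q/2 (w(j, q) = (8 + q)/(4 - 2) = (8 + q)/2 = (8 + q)*(½) = 4 + q/2)
l = 17/2 (l = 4 + (1 + 2)²/2 = 4 + (½)*3² = 4 + (½)*9 = 4 + 9/2 = 17/2 ≈ 8.5000)
(l - 177)² = (17/2 - 177)² = (-337/2)² = 113569/4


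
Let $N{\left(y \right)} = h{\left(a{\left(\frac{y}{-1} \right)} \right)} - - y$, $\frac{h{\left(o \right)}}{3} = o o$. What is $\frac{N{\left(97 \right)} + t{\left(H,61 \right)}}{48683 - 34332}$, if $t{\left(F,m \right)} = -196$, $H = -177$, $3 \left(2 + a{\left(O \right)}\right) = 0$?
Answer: $- \frac{87}{14351} \approx -0.0060623$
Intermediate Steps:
$a{\left(O \right)} = -2$ ($a{\left(O \right)} = -2 + \frac{1}{3} \cdot 0 = -2 + 0 = -2$)
$h{\left(o \right)} = 3 o^{2}$ ($h{\left(o \right)} = 3 o o = 3 o^{2}$)
$N{\left(y \right)} = 12 + y$ ($N{\left(y \right)} = 3 \left(-2\right)^{2} - - y = 3 \cdot 4 + y = 12 + y$)
$\frac{N{\left(97 \right)} + t{\left(H,61 \right)}}{48683 - 34332} = \frac{\left(12 + 97\right) - 196}{48683 - 34332} = \frac{109 - 196}{14351} = \left(-87\right) \frac{1}{14351} = - \frac{87}{14351}$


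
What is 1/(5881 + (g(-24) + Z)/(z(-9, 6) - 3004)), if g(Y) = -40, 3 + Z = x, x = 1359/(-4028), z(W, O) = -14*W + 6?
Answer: 11568416/68034029059 ≈ 0.00017004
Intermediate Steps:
z(W, O) = 6 - 14*W
x = -1359/4028 (x = 1359*(-1/4028) = -1359/4028 ≈ -0.33739)
Z = -13443/4028 (Z = -3 - 1359/4028 = -13443/4028 ≈ -3.3374)
1/(5881 + (g(-24) + Z)/(z(-9, 6) - 3004)) = 1/(5881 + (-40 - 13443/4028)/((6 - 14*(-9)) - 3004)) = 1/(5881 - 174563/(4028*((6 + 126) - 3004))) = 1/(5881 - 174563/(4028*(132 - 3004))) = 1/(5881 - 174563/4028/(-2872)) = 1/(5881 - 174563/4028*(-1/2872)) = 1/(5881 + 174563/11568416) = 1/(68034029059/11568416) = 11568416/68034029059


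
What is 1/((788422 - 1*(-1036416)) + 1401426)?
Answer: 1/3226264 ≈ 3.0996e-7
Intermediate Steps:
1/((788422 - 1*(-1036416)) + 1401426) = 1/((788422 + 1036416) + 1401426) = 1/(1824838 + 1401426) = 1/3226264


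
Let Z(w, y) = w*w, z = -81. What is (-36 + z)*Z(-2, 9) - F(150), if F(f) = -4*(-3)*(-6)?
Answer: -396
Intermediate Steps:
F(f) = -72 (F(f) = 12*(-6) = -72)
Z(w, y) = w²
(-36 + z)*Z(-2, 9) - F(150) = (-36 - 81)*(-2)² - 1*(-72) = -117*4 + 72 = -468 + 72 = -396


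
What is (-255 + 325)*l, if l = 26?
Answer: 1820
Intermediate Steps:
(-255 + 325)*l = (-255 + 325)*26 = 70*26 = 1820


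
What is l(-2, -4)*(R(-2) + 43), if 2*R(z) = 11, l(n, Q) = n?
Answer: -97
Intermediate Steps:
R(z) = 11/2 (R(z) = (1/2)*11 = 11/2)
l(-2, -4)*(R(-2) + 43) = -2*(11/2 + 43) = -2*97/2 = -97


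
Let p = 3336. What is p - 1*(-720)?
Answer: 4056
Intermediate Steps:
p - 1*(-720) = 3336 - 1*(-720) = 3336 + 720 = 4056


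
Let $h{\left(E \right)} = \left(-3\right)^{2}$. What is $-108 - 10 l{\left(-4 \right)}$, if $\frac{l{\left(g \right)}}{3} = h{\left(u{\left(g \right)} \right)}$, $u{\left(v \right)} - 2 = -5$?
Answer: $-378$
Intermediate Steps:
$u{\left(v \right)} = -3$ ($u{\left(v \right)} = 2 - 5 = -3$)
$h{\left(E \right)} = 9$
$l{\left(g \right)} = 27$ ($l{\left(g \right)} = 3 \cdot 9 = 27$)
$-108 - 10 l{\left(-4 \right)} = -108 - 270 = -378$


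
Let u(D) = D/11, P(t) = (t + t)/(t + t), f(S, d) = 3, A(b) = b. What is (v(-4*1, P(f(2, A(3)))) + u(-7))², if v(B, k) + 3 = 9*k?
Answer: 3481/121 ≈ 28.769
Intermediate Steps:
P(t) = 1 (P(t) = (2*t)/((2*t)) = (2*t)*(1/(2*t)) = 1)
u(D) = D/11 (u(D) = D*(1/11) = D/11)
v(B, k) = -3 + 9*k
(v(-4*1, P(f(2, A(3)))) + u(-7))² = ((-3 + 9*1) + (1/11)*(-7))² = ((-3 + 9) - 7/11)² = (6 - 7/11)² = (59/11)² = 3481/121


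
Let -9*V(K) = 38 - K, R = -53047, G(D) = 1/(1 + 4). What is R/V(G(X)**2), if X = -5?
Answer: 11935575/949 ≈ 12577.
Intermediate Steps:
G(D) = 1/5
V(K) = -38/9 + K/9 (V(K) = -(38 - K)/9 = -38/9 + K/9)
R/V(G(X)**2) = -53047/(-38/9 + (1/5)**2/9) = -53047/(-38/9 + (1/9)*(1/25)) = -53047/(-38/9 + 1/225) = -53047/(-949/225) = -53047*(-225/949) = 11935575/949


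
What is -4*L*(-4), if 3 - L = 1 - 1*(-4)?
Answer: -32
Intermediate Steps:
L = -2 (L = 3 - (1 - 1*(-4)) = 3 - (1 + 4) = 3 - 1*5 = 3 - 5 = -2)
-4*L*(-4) = -4*(-2)*(-4) = 8*(-4) = -32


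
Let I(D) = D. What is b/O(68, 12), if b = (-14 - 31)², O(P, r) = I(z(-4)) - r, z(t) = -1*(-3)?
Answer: -225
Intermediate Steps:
z(t) = 3
O(P, r) = 3 - r
b = 2025 (b = (-45)² = 2025)
b/O(68, 12) = 2025/(3 - 1*12) = 2025/(3 - 12) = 2025/(-9) = 2025*(-⅑) = -225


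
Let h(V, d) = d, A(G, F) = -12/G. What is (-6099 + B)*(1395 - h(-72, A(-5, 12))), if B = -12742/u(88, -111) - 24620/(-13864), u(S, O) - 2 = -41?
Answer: -1810432011289/225290 ≈ -8.0360e+6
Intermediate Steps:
u(S, O) = -39 (u(S, O) = 2 - 41 = -39)
B = 44403817/135174 (B = -12742/(-39) - 24620/(-13864) = -12742*(-1/39) - 24620*(-1/13864) = 12742/39 + 6155/3466 = 44403817/135174 ≈ 328.49)
(-6099 + B)*(1395 - h(-72, A(-5, 12))) = (-6099 + 44403817/135174)*(1395 - (-12)/(-5)) = -780022409*(1395 - (-12)*(-1)/5)/135174 = -780022409*(1395 - 1*12/5)/135174 = -780022409*(1395 - 12/5)/135174 = -780022409/135174*6963/5 = -1810432011289/225290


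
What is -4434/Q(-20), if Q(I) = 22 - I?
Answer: -739/7 ≈ -105.57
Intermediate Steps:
-4434/Q(-20) = -4434/(22 - 1*(-20)) = -4434/(22 + 20) = -4434/42 = -4434*1/42 = -739/7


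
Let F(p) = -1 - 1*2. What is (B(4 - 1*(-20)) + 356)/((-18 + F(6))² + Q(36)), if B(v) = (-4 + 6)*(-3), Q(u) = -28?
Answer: 50/59 ≈ 0.84746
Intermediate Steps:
F(p) = -3 (F(p) = -1 - 2 = -3)
B(v) = -6 (B(v) = 2*(-3) = -6)
(B(4 - 1*(-20)) + 356)/((-18 + F(6))² + Q(36)) = (-6 + 356)/((-18 - 3)² - 28) = 350/((-21)² - 28) = 350/(441 - 28) = 350/413 = 350*(1/413) = 50/59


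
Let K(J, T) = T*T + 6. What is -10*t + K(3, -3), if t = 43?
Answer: -415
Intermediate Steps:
K(J, T) = 6 + T² (K(J, T) = T² + 6 = 6 + T²)
-10*t + K(3, -3) = -10*43 + (6 + (-3)²) = -430 + (6 + 9) = -430 + 15 = -415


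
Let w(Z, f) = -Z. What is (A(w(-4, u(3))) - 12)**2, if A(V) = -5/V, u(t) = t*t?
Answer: 2809/16 ≈ 175.56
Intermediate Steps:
u(t) = t**2
(A(w(-4, u(3))) - 12)**2 = (-5/((-1*(-4))) - 12)**2 = (-5/4 - 12)**2 = (-53/4)**2 = 2809/16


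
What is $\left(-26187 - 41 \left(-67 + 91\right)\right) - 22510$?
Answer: $-49681$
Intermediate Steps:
$\left(-26187 - 41 \left(-67 + 91\right)\right) - 22510 = \left(-26187 - 984\right) - 22510 = -27171 - 22510 = -49681$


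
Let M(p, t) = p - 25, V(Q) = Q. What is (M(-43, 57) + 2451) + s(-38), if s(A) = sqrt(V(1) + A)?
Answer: 2383 + I*sqrt(37) ≈ 2383.0 + 6.0828*I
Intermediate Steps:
M(p, t) = -25 + p
s(A) = sqrt(1 + A)
(M(-43, 57) + 2451) + s(-38) = ((-25 - 43) + 2451) + sqrt(1 - 38) = (-68 + 2451) + sqrt(-37) = 2383 + I*sqrt(37)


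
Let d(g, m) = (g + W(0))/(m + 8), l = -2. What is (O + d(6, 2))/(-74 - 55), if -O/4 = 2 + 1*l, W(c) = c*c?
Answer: -1/215 ≈ -0.0046512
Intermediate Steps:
W(c) = c²
d(g, m) = g/(8 + m) (d(g, m) = (g + 0²)/(m + 8) = (g + 0)/(8 + m) = g/(8 + m))
O = 0 (O = -4*(2 + 1*(-2)) = -4*(2 - 2) = -4*0 = 0)
(O + d(6, 2))/(-74 - 55) = (0 + 6/(8 + 2))/(-74 - 55) = (0 + 6/10)/(-129) = (0 + 6*(⅒))*(-1/129) = (0 + ⅗)*(-1/129) = (⅗)*(-1/129) = -1/215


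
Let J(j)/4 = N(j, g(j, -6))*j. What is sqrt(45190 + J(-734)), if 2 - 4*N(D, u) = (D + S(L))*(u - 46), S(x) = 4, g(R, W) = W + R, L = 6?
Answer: sqrt(421198242) ≈ 20523.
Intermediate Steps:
g(R, W) = R + W
N(D, u) = 1/2 - (-46 + u)*(4 + D)/4 (N(D, u) = 1/2 - (D + 4)*(u - 46)/4 = 1/2 - (4 + D)*(-46 + u)/4 = 1/2 - (-46 + u)*(4 + D)/4)
J(j) = 4*j*(105/2 + 21*j/2 - j*(-6 + j)/4) (J(j) = 4*((93/2 - (j - 6) + 23*j/2 - j*(j - 6)/4)*j) = 4*((93/2 - (-6 + j) + 23*j/2 - j*(-6 + j)/4)*j) = 4*((93/2 + (6 - j) + 23*j/2 - j*(-6 + j)/4)*j) = 4*((105/2 + 21*j/2 - j*(-6 + j)/4)*j) = 4*(j*(105/2 + 21*j/2 - j*(-6 + j)/4)) = 4*j*(105/2 + 21*j/2 - j*(-6 + j)/4))
sqrt(45190 + J(-734)) = sqrt(45190 - 734*(210 - 1*(-734)**2 + 48*(-734))) = sqrt(45190 - 734*(210 - 1*538756 - 35232)) = sqrt(45190 - 734*(210 - 538756 - 35232)) = sqrt(45190 - 734*(-573778)) = sqrt(45190 + 421153052) = sqrt(421198242)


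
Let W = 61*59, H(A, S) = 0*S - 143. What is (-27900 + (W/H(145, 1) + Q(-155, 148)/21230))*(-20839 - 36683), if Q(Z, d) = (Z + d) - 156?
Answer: 221663016944829/137995 ≈ 1.6063e+9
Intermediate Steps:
Q(Z, d) = -156 + Z + d
H(A, S) = -143 (H(A, S) = 0 - 143 = -143)
W = 3599
(-27900 + (W/H(145, 1) + Q(-155, 148)/21230))*(-20839 - 36683) = (-27900 + (3599/(-143) + (-156 - 155 + 148)/21230))*(-20839 - 36683) = (-27900 + (3599*(-1/143) - 163*1/21230))*(-57522) = (-27900 + (-3599/143 - 163/21230))*(-57522) = (-27900 - 6948189/275990)*(-57522) = -7707069189/275990*(-57522) = 221663016944829/137995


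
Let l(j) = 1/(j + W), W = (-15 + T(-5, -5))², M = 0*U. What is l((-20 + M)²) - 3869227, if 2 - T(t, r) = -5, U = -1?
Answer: -1795321327/464 ≈ -3.8692e+6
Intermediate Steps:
T(t, r) = 7 (T(t, r) = 2 - 1*(-5) = 2 + 5 = 7)
M = 0 (M = 0*(-1) = 0)
W = 64 (W = (-15 + 7)² = (-8)² = 64)
l(j) = 1/(64 + j) (l(j) = 1/(j + 64) = 1/(64 + j))
l((-20 + M)²) - 3869227 = 1/(64 + (-20 + 0)²) - 3869227 = 1/(64 + (-20)²) - 3869227 = 1/(64 + 400) - 3869227 = 1/464 - 3869227 = -1795321327/464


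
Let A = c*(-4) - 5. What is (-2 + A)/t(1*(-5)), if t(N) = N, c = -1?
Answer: ⅗ ≈ 0.60000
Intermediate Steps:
A = -1 (A = -1*(-4) - 5 = 4 - 5 = -1)
(-2 + A)/t(1*(-5)) = (-2 - 1)/((1*(-5))) = -3/(-5) = -3*(-⅕) = ⅗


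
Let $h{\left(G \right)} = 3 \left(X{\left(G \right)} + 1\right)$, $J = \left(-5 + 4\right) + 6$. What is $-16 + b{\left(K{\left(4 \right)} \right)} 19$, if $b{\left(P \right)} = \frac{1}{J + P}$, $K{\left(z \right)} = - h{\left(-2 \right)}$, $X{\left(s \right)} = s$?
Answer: $- \frac{109}{8} \approx -13.625$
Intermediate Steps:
$J = 5$ ($J = -1 + 6 = 5$)
$h{\left(G \right)} = 3 + 3 G$ ($h{\left(G \right)} = 3 \left(G + 1\right) = 3 \left(1 + G\right) = 3 + 3 G$)
$K{\left(z \right)} = 3$ ($K{\left(z \right)} = - (3 + 3 \left(-2\right)) = - (3 - 6) = \left(-1\right) \left(-3\right) = 3$)
$b{\left(P \right)} = \frac{1}{5 + P}$
$-16 + b{\left(K{\left(4 \right)} \right)} 19 = -16 + \frac{1}{5 + 3} \cdot 19 = -16 + \frac{1}{8} \cdot 19 = -16 + \frac{19}{8} = - \frac{109}{8}$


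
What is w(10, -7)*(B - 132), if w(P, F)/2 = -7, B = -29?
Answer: 2254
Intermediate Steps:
w(P, F) = -14 (w(P, F) = 2*(-7) = -14)
w(10, -7)*(B - 132) = -14*(-29 - 132) = -14*(-161) = 2254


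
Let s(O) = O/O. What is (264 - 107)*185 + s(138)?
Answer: 29046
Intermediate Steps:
s(O) = 1
(264 - 107)*185 + s(138) = (264 - 107)*185 + 1 = 157*185 + 1 = 29045 + 1 = 29046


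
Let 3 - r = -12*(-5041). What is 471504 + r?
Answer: 411015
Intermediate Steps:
r = -60489 (r = 3 - (-12)*(-5041) = 3 - 1*60492 = 3 - 60492 = -60489)
471504 + r = 471504 - 60489 = 411015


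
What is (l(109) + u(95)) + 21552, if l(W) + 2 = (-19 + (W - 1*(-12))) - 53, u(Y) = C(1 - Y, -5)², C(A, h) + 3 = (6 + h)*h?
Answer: 21663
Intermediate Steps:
C(A, h) = -3 + h*(6 + h) (C(A, h) = -3 + (6 + h)*h = -3 + h*(6 + h))
u(Y) = 64 (u(Y) = (-3 + (-5)² + 6*(-5))² = (-3 + 25 - 30)² = (-8)² = 64)
l(W) = -62 + W (l(W) = -2 + ((-19 + (W - 1*(-12))) - 53) = -2 + ((-19 + (W + 12)) - 53) = -2 + ((-19 + (12 + W)) - 53) = -2 + ((-7 + W) - 53) = -2 + (-60 + W) = -62 + W)
(l(109) + u(95)) + 21552 = ((-62 + 109) + 64) + 21552 = (47 + 64) + 21552 = 111 + 21552 = 21663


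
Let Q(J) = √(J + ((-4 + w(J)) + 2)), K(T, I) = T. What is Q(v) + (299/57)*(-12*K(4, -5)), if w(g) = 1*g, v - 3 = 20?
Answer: -4784/19 + 2*√11 ≈ -245.16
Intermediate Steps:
v = 23 (v = 3 + 20 = 23)
w(g) = g
Q(J) = √(-2 + 2*J) (Q(J) = √(J + ((-4 + J) + 2)) = √(J + (-2 + J)) = √(-2 + 2*J))
Q(v) + (299/57)*(-12*K(4, -5)) = √(-2 + 2*23) + (299/57)*(-12*4) = √(-2 + 46) + (299*(1/57))*(-48) = √44 + (299/57)*(-48) = 2*√11 - 4784/19 = -4784/19 + 2*√11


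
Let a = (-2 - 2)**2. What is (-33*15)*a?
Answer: -7920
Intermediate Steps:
a = 16 (a = (-4)**2 = 16)
(-33*15)*a = -33*15*16 = -495*16 = -7920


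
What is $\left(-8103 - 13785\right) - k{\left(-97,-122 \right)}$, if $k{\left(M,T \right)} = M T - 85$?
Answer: $-33637$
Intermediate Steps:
$k{\left(M,T \right)} = -85 + M T$
$\left(-8103 - 13785\right) - k{\left(-97,-122 \right)} = \left(-8103 - 13785\right) - \left(-85 - -11834\right) = -21888 - \left(-85 + 11834\right) = -21888 - 11749 = -33637$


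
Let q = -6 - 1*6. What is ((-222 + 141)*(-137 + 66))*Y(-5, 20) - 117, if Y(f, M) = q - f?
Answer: -40374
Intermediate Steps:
q = -12 (q = -6 - 6 = -12)
Y(f, M) = -12 - f
((-222 + 141)*(-137 + 66))*Y(-5, 20) - 117 = ((-222 + 141)*(-137 + 66))*(-12 - 1*(-5)) - 117 = (-81*(-71))*(-12 + 5) - 117 = 5751*(-7) - 117 = -40257 - 117 = -40374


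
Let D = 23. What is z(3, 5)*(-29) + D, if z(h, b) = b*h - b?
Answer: -267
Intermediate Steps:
z(h, b) = -b + b*h
z(3, 5)*(-29) + D = (5*(-1 + 3))*(-29) + 23 = (5*2)*(-29) + 23 = 10*(-29) + 23 = -290 + 23 = -267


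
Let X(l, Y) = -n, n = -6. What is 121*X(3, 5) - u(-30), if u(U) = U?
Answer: 756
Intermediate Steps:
X(l, Y) = 6 (X(l, Y) = -1*(-6) = 6)
121*X(3, 5) - u(-30) = 121*6 - 1*(-30) = 726 + 30 = 756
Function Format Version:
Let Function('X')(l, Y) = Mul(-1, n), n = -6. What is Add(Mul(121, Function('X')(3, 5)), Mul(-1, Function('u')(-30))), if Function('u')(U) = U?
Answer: 756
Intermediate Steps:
Function('X')(l, Y) = 6 (Function('X')(l, Y) = Mul(-1, -6) = 6)
Add(Mul(121, Function('X')(3, 5)), Mul(-1, Function('u')(-30))) = Add(Mul(121, 6), Mul(-1, -30)) = Add(726, 30) = 756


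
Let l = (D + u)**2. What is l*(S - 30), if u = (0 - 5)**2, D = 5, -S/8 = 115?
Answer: -855000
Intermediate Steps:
S = -920 (S = -8*115 = -920)
u = 25 (u = (-5)**2 = 25)
l = 900 (l = (5 + 25)**2 = 30**2 = 900)
l*(S - 30) = 900*(-920 - 30) = 900*(-950) = -855000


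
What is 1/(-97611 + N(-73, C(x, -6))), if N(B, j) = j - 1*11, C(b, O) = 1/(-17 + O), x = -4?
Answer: -23/2245307 ≈ -1.0244e-5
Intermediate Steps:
N(B, j) = -11 + j (N(B, j) = j - 11 = -11 + j)
1/(-97611 + N(-73, C(x, -6))) = 1/(-97611 + (-11 + 1/(-17 - 6))) = 1/(-97611 + (-11 + 1/(-23))) = 1/(-97611 + (-11 - 1/23)) = 1/(-97611 - 254/23) = 1/(-2245307/23) = -23/2245307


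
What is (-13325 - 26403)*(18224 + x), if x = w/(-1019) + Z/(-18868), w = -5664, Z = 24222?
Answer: -3480826090628744/4806623 ≈ -7.2417e+8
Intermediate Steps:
x = 41093067/9613246 (x = -5664/(-1019) + 24222/(-18868) = -5664*(-1/1019) + 24222*(-1/18868) = 5664/1019 - 12111/9434 = 41093067/9613246 ≈ 4.2746)
(-13325 - 26403)*(18224 + x) = (-13325 - 26403)*(18224 + 41093067/9613246) = -39728*175232888171/9613246 = -3480826090628744/4806623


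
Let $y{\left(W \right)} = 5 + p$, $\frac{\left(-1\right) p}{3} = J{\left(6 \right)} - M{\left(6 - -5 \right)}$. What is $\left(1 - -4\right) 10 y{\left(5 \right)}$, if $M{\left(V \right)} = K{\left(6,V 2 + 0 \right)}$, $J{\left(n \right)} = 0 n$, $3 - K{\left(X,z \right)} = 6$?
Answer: $-200$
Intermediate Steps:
$K{\left(X,z \right)} = -3$ ($K{\left(X,z \right)} = 3 - 6 = -3$)
$J{\left(n \right)} = 0$
$M{\left(V \right)} = -3$
$p = -9$ ($p = - 3 \left(0 - -3\right) = - 3 \left(0 + 3\right) = \left(-3\right) 3 = -9$)
$y{\left(W \right)} = -4$ ($y{\left(W \right)} = 5 - 9 = -4$)
$\left(1 - -4\right) 10 y{\left(5 \right)} = \left(1 - -4\right) 10 \left(-4\right) = \left(1 + 4\right) 10 \left(-4\right) = 5 \cdot 10 \left(-4\right) = 50 \left(-4\right) = -200$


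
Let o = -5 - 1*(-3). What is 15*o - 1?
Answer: -31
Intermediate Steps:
o = -2 (o = -5 + 3 = -2)
15*o - 1 = 15*(-2) - 1 = -30 - 1 = -31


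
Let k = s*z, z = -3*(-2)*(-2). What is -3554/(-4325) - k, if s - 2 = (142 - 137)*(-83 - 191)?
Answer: -70995646/4325 ≈ -16415.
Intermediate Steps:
s = -1368 (s = 2 + (142 - 137)*(-83 - 191) = 2 + 5*(-274) = 2 - 1370 = -1368)
z = -12 (z = 6*(-2) = -12)
k = 16416 (k = -1368*(-12) = 16416)
-3554/(-4325) - k = -3554/(-4325) - 1*16416 = -3554*(-1/4325) - 16416 = 3554/4325 - 16416 = -70995646/4325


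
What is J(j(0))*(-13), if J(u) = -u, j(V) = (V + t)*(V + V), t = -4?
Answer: 0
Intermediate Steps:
j(V) = 2*V*(-4 + V) (j(V) = (V - 4)*(V + V) = (-4 + V)*(2*V) = 2*V*(-4 + V))
J(j(0))*(-13) = -2*0*(-4 + 0)*(-13) = -2*0*(-4)*(-13) = -1*0*(-13) = 0*(-13) = 0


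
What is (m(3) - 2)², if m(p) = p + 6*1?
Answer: 49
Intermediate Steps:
m(p) = 6 + p (m(p) = p + 6 = 6 + p)
(m(3) - 2)² = ((6 + 3) - 2)² = (9 - 2)² = 7² = 49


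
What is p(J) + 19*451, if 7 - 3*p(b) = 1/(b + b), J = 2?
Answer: 34285/4 ≈ 8571.3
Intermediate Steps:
p(b) = 7/3 - 1/(6*b) (p(b) = 7/3 - 1/(3*(b + b)) = 7/3 - 1/(2*b)/3 = 7/3 - 1/(6*b))
p(J) + 19*451 = (⅙)*(-1 + 14*2)/2 + 19*451 = (⅙)*(½)*(-1 + 28) + 8569 = (⅙)*(½)*27 + 8569 = 9/4 + 8569 = 34285/4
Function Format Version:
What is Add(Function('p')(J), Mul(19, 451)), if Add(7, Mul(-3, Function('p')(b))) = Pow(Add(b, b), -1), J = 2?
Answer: Rational(34285, 4) ≈ 8571.3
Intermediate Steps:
Function('p')(b) = Add(Rational(7, 3), Mul(Rational(-1, 6), Pow(b, -1))) (Function('p')(b) = Add(Rational(7, 3), Mul(Rational(-1, 3), Pow(Add(b, b), -1))) = Add(Rational(7, 3), Mul(Rational(-1, 3), Pow(Mul(2, b), -1))) = Add(Rational(7, 3), Mul(Rational(-1, 3), Mul(Rational(1, 2), Pow(b, -1)))) = Add(Rational(7, 3), Mul(Rational(-1, 6), Pow(b, -1))))
Add(Function('p')(J), Mul(19, 451)) = Add(Mul(Rational(1, 6), Pow(2, -1), Add(-1, Mul(14, 2))), Mul(19, 451)) = Add(Mul(Rational(1, 6), Rational(1, 2), Add(-1, 28)), 8569) = Add(Mul(Rational(1, 6), Rational(1, 2), 27), 8569) = Add(Rational(9, 4), 8569) = Rational(34285, 4)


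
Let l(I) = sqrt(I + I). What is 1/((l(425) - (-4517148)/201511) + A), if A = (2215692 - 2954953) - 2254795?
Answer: -60788886491759074/182003967649676628351087 - 203033415605*sqrt(34)/364007935299353256702174 ≈ -3.3400e-7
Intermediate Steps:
l(I) = sqrt(2)*sqrt(I) (l(I) = sqrt(2*I) = sqrt(2)*sqrt(I))
A = -2994056 (A = -739261 - 2254795 = -2994056)
1/((l(425) - (-4517148)/201511) + A) = 1/((sqrt(2)*sqrt(425) - (-4517148)/201511) - 2994056) = 1/((sqrt(2)*(5*sqrt(17)) - (-4517148)/201511) - 2994056) = 1/((5*sqrt(34) - 1*(-4517148/201511)) - 2994056) = 1/((5*sqrt(34) + 4517148/201511) - 2994056) = 1/((4517148/201511 + 5*sqrt(34)) - 2994056) = 1/(-603330701468/201511 + 5*sqrt(34))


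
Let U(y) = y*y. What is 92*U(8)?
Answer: 5888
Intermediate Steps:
U(y) = y**2
92*U(8) = 92*8**2 = 92*64 = 5888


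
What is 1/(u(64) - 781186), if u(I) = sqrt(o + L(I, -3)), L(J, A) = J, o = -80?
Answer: -390593/305125783306 - I/152562891653 ≈ -1.2801e-6 - 6.5547e-12*I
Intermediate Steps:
u(I) = sqrt(-80 + I)
1/(u(64) - 781186) = 1/(sqrt(-80 + 64) - 781186) = 1/(sqrt(-16) - 781186) = 1/(4*I - 781186) = 1/(-781186 + 4*I) = (-781186 - 4*I)/610251566612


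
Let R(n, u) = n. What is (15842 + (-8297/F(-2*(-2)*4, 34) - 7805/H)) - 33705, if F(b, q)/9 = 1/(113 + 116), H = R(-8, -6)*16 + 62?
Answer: -45313745/198 ≈ -2.2886e+5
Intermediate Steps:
H = -66 (H = -8*16 + 62 = -128 + 62 = -66)
F(b, q) = 9/229 (F(b, q) = 9/(113 + 116) = 9/229)
(15842 + (-8297/F(-2*(-2)*4, 34) - 7805/H)) - 33705 = (15842 + (-8297/9/229 - 7805/(-66))) - 33705 = (15842 + (-8297*229/9 - 7805*(-1/66))) - 33705 = (15842 + (-1900013/9 + 7805/66)) - 33705 = (15842 - 41776871/198) - 33705 = -38640155/198 - 33705 = -45313745/198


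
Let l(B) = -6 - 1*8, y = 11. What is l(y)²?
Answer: 196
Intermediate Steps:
l(B) = -14 (l(B) = -6 - 8 = -14)
l(y)² = (-14)² = 196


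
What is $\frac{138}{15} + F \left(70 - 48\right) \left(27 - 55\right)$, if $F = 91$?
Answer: $- \frac{280234}{5} \approx -56047.0$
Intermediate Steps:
$\frac{138}{15} + F \left(70 - 48\right) \left(27 - 55\right) = \frac{138}{15} + 91 \left(70 - 48\right) \left(27 - 55\right) = 138 \cdot \frac{1}{15} + 91 \cdot 22 \left(-28\right) = \frac{46}{5} + 91 \left(-616\right) = \frac{46}{5} - 56056 = - \frac{280234}{5}$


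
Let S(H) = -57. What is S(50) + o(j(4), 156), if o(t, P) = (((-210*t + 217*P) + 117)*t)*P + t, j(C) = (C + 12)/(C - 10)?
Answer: -43092371/3 ≈ -1.4364e+7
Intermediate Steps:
j(C) = (12 + C)/(-10 + C)
o(t, P) = t + P*t*(117 - 210*t + 217*P) (o(t, P) = ((117 - 210*t + 217*P)*t)*P + t = (t*(117 - 210*t + 217*P))*P + t = P*t*(117 - 210*t + 217*P) + t = t + P*t*(117 - 210*t + 217*P))
S(50) + o(j(4), 156) = -57 + ((12 + 4)/(-10 + 4))*(1 + 117*156 + 217*156² - 210*156*(12 + 4)/(-10 + 4)) = -57 + (16/(-6))*(1 + 18252 + 217*24336 - 210*156*16/(-6)) = -57 + (-⅙*16)*(1 + 18252 + 5280912 - 210*156*(-⅙*16)) = -57 - 8*(1 + 18252 + 5280912 - 210*156*(-8/3))/3 = -57 - 8*(1 + 18252 + 5280912 + 87360)/3 = -57 - 8/3*5386525 = -57 - 43092200/3 = -43092371/3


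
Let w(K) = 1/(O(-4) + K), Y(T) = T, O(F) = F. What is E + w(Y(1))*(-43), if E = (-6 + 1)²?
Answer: 118/3 ≈ 39.333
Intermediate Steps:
E = 25 (E = (-5)² = 25)
w(K) = 1/(-4 + K)
E + w(Y(1))*(-43) = 25 - 43/(-4 + 1) = 25 - 43/(-3) = 25 - ⅓*(-43) = 25 + 43/3 = 118/3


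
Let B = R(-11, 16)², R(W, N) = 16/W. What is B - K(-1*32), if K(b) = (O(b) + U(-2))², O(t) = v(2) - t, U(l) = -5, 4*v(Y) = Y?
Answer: -365001/484 ≈ -754.13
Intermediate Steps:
v(Y) = Y/4
O(t) = ½ - t (O(t) = (¼)*2 - t = ½ - t)
B = 256/121 (B = (16/(-11))² = (16*(-1/11))² = (-16/11)² = 256/121 ≈ 2.1157)
K(b) = (-9/2 - b)² (K(b) = ((½ - b) - 5)² = (-9/2 - b)²)
B - K(-1*32) = 256/121 - (9 + 2*(-1*32))²/4 = 256/121 - (9 + 2*(-32))²/4 = 256/121 - (9 - 64)²/4 = 256/121 - (-55)²/4 = 256/121 - 3025/4 = -365001/484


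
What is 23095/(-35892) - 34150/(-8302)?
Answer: 516988555/148987692 ≈ 3.4700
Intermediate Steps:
23095/(-35892) - 34150/(-8302) = 23095*(-1/35892) - 34150*(-1/8302) = -23095/35892 + 17075/4151 = 516988555/148987692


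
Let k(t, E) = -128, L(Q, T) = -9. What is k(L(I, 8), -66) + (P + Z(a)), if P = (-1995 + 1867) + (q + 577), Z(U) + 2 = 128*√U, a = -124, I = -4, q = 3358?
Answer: 3677 + 256*I*√31 ≈ 3677.0 + 1425.3*I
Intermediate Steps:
Z(U) = -2 + 128*√U
P = 3807 (P = (-1995 + 1867) + (3358 + 577) = -128 + 3935 = 3807)
k(L(I, 8), -66) + (P + Z(a)) = -128 + (3807 + (-2 + 128*√(-124))) = -128 + (3807 + (-2 + 128*(2*I*√31))) = -128 + (3807 + (-2 + 256*I*√31)) = -128 + (3805 + 256*I*√31) = 3677 + 256*I*√31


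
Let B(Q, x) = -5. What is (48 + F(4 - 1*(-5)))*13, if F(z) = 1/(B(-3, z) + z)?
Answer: 2509/4 ≈ 627.25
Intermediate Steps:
F(z) = 1/(-5 + z)
(48 + F(4 - 1*(-5)))*13 = (48 + 1/(-5 + (4 - 1*(-5))))*13 = (48 + 1/(-5 + (4 + 5)))*13 = (48 + 1/(-5 + 9))*13 = (48 + 1/4)*13 = (48 + ¼)*13 = (193/4)*13 = 2509/4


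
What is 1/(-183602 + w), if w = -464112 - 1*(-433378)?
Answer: -1/214336 ≈ -4.6656e-6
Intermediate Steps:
w = -30734 (w = -464112 + 433378 = -30734)
1/(-183602 + w) = 1/(-183602 - 30734) = 1/(-214336) = -1/214336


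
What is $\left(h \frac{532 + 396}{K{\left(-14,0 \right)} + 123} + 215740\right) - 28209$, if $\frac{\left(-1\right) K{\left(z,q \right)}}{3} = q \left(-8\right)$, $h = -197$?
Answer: $\frac{22883497}{123} \approx 1.8604 \cdot 10^{5}$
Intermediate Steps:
$K{\left(z,q \right)} = 24 q$ ($K{\left(z,q \right)} = - 3 q \left(-8\right) = - 3 \left(- 8 q\right) = 24 q$)
$\left(h \frac{532 + 396}{K{\left(-14,0 \right)} + 123} + 215740\right) - 28209 = \left(- 197 \frac{532 + 396}{24 \cdot 0 + 123} + 215740\right) - 28209 = \left(- 197 \frac{928}{0 + 123} + 215740\right) - 28209 = \left(- 197 \cdot \frac{928}{123} + 215740\right) - 28209 = \left(- 197 \cdot 928 \cdot \frac{1}{123} + 215740\right) - 28209 = \left(\left(-197\right) \frac{928}{123} + 215740\right) - 28209 = \left(- \frac{182816}{123} + 215740\right) - 28209 = \frac{26353204}{123} - 28209 = \frac{22883497}{123}$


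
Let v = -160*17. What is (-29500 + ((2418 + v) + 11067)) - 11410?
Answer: -30145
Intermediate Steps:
v = -2720
(-29500 + ((2418 + v) + 11067)) - 11410 = (-29500 + ((2418 - 2720) + 11067)) - 11410 = (-29500 + (-302 + 11067)) - 11410 = (-29500 + 10765) - 11410 = -18735 - 11410 = -30145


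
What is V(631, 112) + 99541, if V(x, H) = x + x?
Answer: 100803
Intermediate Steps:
V(x, H) = 2*x
V(631, 112) + 99541 = 2*631 + 99541 = 1262 + 99541 = 100803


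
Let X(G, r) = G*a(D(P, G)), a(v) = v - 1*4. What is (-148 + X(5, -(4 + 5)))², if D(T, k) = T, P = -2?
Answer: 31684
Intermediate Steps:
a(v) = -4 + v (a(v) = v - 4 = -4 + v)
X(G, r) = -6*G (X(G, r) = G*(-4 - 2) = G*(-6) = -6*G)
(-148 + X(5, -(4 + 5)))² = (-148 - 6*5)² = (-148 - 30)² = (-178)² = 31684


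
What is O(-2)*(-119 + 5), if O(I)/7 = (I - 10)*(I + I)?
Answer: -38304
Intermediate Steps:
O(I) = 14*I*(-10 + I) (O(I) = 7*((I - 10)*(I + I)) = 7*((-10 + I)*(2*I)) = 7*(2*I*(-10 + I)) = 14*I*(-10 + I))
O(-2)*(-119 + 5) = (14*(-2)*(-10 - 2))*(-119 + 5) = (14*(-2)*(-12))*(-114) = 336*(-114) = -38304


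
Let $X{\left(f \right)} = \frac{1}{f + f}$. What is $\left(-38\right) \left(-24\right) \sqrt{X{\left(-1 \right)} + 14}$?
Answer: $1368 \sqrt{6} \approx 3350.9$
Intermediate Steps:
$X{\left(f \right)} = \frac{1}{2 f}$
$\left(-38\right) \left(-24\right) \sqrt{X{\left(-1 \right)} + 14} = \left(-38\right) \left(-24\right) \sqrt{\frac{1}{2 \left(-1\right)} + 14} = 912 \sqrt{\frac{1}{2} \left(-1\right) + 14} = 912 \sqrt{- \frac{1}{2} + 14} = 912 \sqrt{\frac{27}{2}} = 912 \frac{3 \sqrt{6}}{2} = 1368 \sqrt{6}$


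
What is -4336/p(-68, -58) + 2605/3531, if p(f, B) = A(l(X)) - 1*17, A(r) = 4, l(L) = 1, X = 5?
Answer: 15344281/45903 ≈ 334.28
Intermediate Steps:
p(f, B) = -13 (p(f, B) = 4 - 1*17 = 4 - 17 = -13)
-4336/p(-68, -58) + 2605/3531 = -4336/(-13) + 2605/3531 = -4336*(-1/13) + 2605*(1/3531) = 4336/13 + 2605/3531 = 15344281/45903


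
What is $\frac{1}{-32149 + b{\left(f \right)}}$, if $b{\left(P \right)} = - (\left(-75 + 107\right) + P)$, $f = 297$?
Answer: $- \frac{1}{32478} \approx -3.079 \cdot 10^{-5}$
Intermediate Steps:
$b{\left(P \right)} = -32 - P$ ($b{\left(P \right)} = - (32 + P) = -32 - P$)
$\frac{1}{-32149 + b{\left(f \right)}} = \frac{1}{-32149 - 329} = \frac{1}{-32478} = - \frac{1}{32478}$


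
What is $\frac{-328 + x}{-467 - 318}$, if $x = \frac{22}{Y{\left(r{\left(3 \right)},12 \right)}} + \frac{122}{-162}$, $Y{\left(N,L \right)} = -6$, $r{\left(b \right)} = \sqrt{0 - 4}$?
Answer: $\frac{26926}{63585} \approx 0.42346$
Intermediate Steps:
$r{\left(b \right)} = 2 i$ ($r{\left(b \right)} = \sqrt{-4} = 2 i$)
$x = - \frac{358}{81}$ ($x = \frac{22}{-6} + \frac{122}{-162} = 22 \left(- \frac{1}{6}\right) + 122 \left(- \frac{1}{162}\right) = - \frac{11}{3} - \frac{61}{81} = - \frac{358}{81} \approx -4.4198$)
$\frac{-328 + x}{-467 - 318} = \frac{-328 - \frac{358}{81}}{-467 - 318} = - \frac{26926}{81 \left(-785\right)} = \left(- \frac{26926}{81}\right) \left(- \frac{1}{785}\right) = \frac{26926}{63585}$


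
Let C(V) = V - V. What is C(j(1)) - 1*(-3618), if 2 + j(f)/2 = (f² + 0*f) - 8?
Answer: 3618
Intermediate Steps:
j(f) = -20 + 2*f² (j(f) = -4 + 2*((f² + 0*f) - 8) = -4 + 2*((f² + 0) - 8) = -4 + 2*(f² - 8) = -4 + 2*(-8 + f²) = -4 + (-16 + 2*f²) = -20 + 2*f²)
C(V) = 0
C(j(1)) - 1*(-3618) = 0 - 1*(-3618) = 0 + 3618 = 3618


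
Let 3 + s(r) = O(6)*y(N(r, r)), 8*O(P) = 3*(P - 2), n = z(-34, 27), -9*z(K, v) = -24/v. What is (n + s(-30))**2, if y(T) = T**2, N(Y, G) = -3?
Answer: 2948089/26244 ≈ 112.33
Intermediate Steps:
z(K, v) = 8/(3*v) (z(K, v) = -(-8)/(3*v) = 8/(3*v))
n = 8/81 (n = (8/3)/27 = (8/3)*(1/27) = 8/81 ≈ 0.098765)
O(P) = -3/4 + 3*P/8 (O(P) = (3*(P - 2))/8 = (3*(-2 + P))/8 = (-6 + 3*P)/8 = -3/4 + 3*P/8)
s(r) = 21/2 (s(r) = -3 + (-3/4 + (3/8)*6)*(-3)**2 = -3 + (-3/4 + 9/4)*9 = -3 + (3/2)*9 = -3 + 27/2 = 21/2)
(n + s(-30))**2 = (8/81 + 21/2)**2 = (1717/162)**2 = 2948089/26244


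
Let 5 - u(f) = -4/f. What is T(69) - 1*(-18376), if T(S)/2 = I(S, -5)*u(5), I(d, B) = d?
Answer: 95882/5 ≈ 19176.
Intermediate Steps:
u(f) = 5 + 4/f (u(f) = 5 - (-4)/f = 5 + 4/f)
T(S) = 58*S/5 (T(S) = 2*(S*(5 + 4/5)) = 2*(S*(29/5)) = 2*(29*S/5) = 58*S/5)
T(69) - 1*(-18376) = (58/5)*69 - 1*(-18376) = 4002/5 + 18376 = 95882/5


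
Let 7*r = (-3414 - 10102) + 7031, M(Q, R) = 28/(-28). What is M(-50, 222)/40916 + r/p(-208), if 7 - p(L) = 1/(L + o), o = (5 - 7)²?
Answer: -54129423043/409282748 ≈ -132.25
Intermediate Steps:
o = 4 (o = (-2)² = 4)
M(Q, R) = -1 (M(Q, R) = 28*(-1/28) = -1)
p(L) = 7 - 1/(4 + L) (p(L) = 7 - 1/(L + 4) = 7 - 1/(4 + L))
r = -6485/7 (r = ((-3414 - 10102) + 7031)/7 = (-13516 + 7031)/7 = (⅐)*(-6485) = -6485/7 ≈ -926.43)
M(-50, 222)/40916 + r/p(-208) = -1/40916 - 6485*(4 - 208)/(27 + 7*(-208))/7 = -1*1/40916 - 6485*(-204/(27 - 1456))/7 = -1/40916 - 6485/(7*((-1/204*(-1429)))) = -1/40916 - 6485/(7*1429/204) = -1/40916 - 6485/7*204/1429 = -1/40916 - 1322940/10003 = -54129423043/409282748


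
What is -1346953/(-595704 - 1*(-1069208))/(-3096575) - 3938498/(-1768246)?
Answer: 2887394122280878419/1296337081139002400 ≈ 2.2273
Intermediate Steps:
-1346953/(-595704 - 1*(-1069208))/(-3096575) - 3938498/(-1768246) = -1346953/(-595704 + 1069208)*(-1/3096575) - 3938498*(-1/1768246) = -1346953/473504*(-1/3096575) + 1969249/884123 = 1346953/1466240648800 + 1969249/884123 = 2887394122280878419/1296337081139002400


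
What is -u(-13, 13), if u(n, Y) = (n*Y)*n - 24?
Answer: -2173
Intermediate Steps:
u(n, Y) = -24 + Y*n**2 (u(n, Y) = (Y*n)*n - 24 = Y*n**2 - 24 = -24 + Y*n**2)
-u(-13, 13) = -(-24 + 13*(-13)**2) = -(-24 + 13*169) = -(-24 + 2197) = -1*2173 = -2173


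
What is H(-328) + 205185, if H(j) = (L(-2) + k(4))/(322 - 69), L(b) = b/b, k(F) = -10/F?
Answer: 103823607/506 ≈ 2.0519e+5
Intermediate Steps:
L(b) = 1
H(j) = -3/506 (H(j) = (1 - 10/4)/(322 - 69) = (1 - 10*¼)/253 = (1 - 5/2)*(1/253) = -3/2*1/253 = -3/506)
H(-328) + 205185 = -3/506 + 205185 = 103823607/506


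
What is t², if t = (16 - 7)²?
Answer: 6561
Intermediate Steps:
t = 81 (t = 9² = 81)
t² = 81² = 6561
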